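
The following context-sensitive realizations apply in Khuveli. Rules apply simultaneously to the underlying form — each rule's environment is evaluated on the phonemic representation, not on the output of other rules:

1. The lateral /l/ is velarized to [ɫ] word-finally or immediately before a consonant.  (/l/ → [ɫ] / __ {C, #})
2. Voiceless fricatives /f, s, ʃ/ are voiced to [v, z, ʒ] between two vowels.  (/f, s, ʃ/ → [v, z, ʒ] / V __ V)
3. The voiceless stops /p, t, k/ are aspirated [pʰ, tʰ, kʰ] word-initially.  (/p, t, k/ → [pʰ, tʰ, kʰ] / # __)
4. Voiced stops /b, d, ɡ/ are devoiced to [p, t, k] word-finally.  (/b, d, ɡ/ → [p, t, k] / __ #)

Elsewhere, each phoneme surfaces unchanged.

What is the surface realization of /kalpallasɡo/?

/k/ — word-initial, word-initially — surfaces as [kʰ] (rule 3).
/l/ (between /a/ and /p/) occurs word-finally or immediately before a consonant → [ɫ] by rule 1.
/p/ (between /l/ and /a/) fails the environment for rule 3, so it stays [p].
/l/ (between /a/ and /l/): word-finally or immediately before a consonant, so rule 1 applies → [ɫ].
/l/ (between /l/ and /a/): rule 1 targets it, but not word-finally or immediately before a consonant → unchanged [l].
/s/ — between /a/ and /ɡ/; rule 2 does not apply here → [s].
/ɡ/ (between /s/ and /o/): rule 4 targets it, but not word-finally → unchanged [ɡ].

[kʰaɫpaɫlasɡo]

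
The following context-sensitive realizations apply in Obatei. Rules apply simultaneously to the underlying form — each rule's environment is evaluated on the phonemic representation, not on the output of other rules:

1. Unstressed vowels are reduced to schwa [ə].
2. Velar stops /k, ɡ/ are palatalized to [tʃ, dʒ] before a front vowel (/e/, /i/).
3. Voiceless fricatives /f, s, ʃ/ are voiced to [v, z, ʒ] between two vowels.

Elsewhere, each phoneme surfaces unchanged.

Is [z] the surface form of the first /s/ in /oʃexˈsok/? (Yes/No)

No

/s/ (between /x/ and /o/) is in the target of rule 3 but the environment (between two vowels) is not met → [s].
The actual realization is [s], not [z].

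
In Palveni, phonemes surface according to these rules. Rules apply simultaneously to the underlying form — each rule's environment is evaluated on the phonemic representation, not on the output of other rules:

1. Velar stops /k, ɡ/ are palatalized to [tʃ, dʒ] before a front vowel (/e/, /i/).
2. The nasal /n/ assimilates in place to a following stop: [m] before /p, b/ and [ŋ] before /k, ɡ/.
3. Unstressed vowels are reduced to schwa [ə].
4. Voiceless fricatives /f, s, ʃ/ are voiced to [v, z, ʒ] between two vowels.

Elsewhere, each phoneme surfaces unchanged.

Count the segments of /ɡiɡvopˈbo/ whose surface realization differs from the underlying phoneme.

3

Segments that undergo a rule: /ɡ/ → [dʒ] (rule 1); /i/ → [ə] (rule 3); /o/ → [ə] (rule 3).
All other segments surface unchanged.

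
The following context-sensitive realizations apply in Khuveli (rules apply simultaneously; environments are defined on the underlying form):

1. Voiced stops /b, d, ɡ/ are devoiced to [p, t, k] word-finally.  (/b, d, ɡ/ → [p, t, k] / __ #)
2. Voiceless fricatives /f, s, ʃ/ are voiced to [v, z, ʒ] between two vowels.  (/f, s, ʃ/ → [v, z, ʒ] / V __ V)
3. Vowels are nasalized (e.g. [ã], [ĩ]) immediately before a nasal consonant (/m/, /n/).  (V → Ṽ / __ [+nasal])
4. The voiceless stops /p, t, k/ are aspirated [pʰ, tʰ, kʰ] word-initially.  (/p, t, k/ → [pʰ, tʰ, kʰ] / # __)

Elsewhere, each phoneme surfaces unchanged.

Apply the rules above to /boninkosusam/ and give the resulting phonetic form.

[bõnĩnkozuzãm]

/b/ (word-initial) is in the target of rule 1 but the environment (word-finally) is not met → [b].
/o/ meets the environment for rule 3 (before a nasal consonant) → [õ].
/n/ (between /o/ and /i/) is unaffected → [n].
/i/ (between /n/ and /n/) occurs before a nasal consonant → [ĩ] by rule 3.
/n/ — not in any rule's target class → [n].
/k/ (between /n/ and /o/) is in the target of rule 4 but the environment (word-initially) is not met → [k].
/o/ — between /k/ and /s/; rule 3 does not apply here → [o].
/s/ (between /o/ and /u/): between two vowels, so rule 2 applies → [z].
/u/ (between /s/ and /s/) fails the environment for rule 3, so it stays [u].
/s/ (between /u/ and /a/) occurs between two vowels → [z] by rule 2.
/a/ (between /s/ and /m/) occurs before a nasal consonant → [ã] by rule 3.
/m/ stays [m].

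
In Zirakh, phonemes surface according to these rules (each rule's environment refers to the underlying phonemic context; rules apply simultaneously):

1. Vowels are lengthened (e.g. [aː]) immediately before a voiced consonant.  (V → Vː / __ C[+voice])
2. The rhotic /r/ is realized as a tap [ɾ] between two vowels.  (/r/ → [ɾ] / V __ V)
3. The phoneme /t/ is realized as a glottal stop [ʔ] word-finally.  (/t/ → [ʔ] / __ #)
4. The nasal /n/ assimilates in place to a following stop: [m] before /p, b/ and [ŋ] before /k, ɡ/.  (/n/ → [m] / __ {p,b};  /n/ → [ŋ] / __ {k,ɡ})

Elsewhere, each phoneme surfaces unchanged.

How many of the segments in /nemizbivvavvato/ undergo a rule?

Segments that undergo a rule: /e/ → [eː] (rule 1); /i/ → [iː] (rule 1); /i/ → [iː] (rule 1); /a/ → [aː] (rule 1).
All other segments surface unchanged.

4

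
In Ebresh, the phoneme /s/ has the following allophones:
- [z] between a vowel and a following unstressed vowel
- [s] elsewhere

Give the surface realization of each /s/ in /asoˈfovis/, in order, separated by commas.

Occurrence 1 (position 2): between a vowel and a following unstressed vowel → [z].
Occurrence 2 (position 8): no conditioning environment matches → elsewhere allophone [s].

[z], [s]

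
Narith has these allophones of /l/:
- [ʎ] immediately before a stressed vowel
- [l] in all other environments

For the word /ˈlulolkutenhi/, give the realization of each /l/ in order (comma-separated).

Occurrence 1 (position 1): immediately before a stressed vowel → [ʎ].
Occurrence 2 (position 3): no conditioning environment matches → elsewhere allophone [l].
Occurrence 3 (position 5): no conditioning environment matches → elsewhere allophone [l].

[ʎ], [l], [l]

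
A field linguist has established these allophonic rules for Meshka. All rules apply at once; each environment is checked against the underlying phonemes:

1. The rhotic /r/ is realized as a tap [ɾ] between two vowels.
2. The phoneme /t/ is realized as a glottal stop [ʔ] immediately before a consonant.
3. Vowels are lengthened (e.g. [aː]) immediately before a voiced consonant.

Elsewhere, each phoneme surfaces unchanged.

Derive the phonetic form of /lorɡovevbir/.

[loːrɡoːveːvbiːr]

/l/ (word-initial) is unaffected → [l].
/o/ (between /l/ and /r/): before a voiced consonant, so rule 3 applies → [oː].
/r/ (between /o/ and /ɡ/) is in the target of rule 1 but the environment (between two vowels) is not met → [r].
/ɡ/ — not in any rule's target class → [ɡ].
/o/ — between /ɡ/ and /v/, before a voiced consonant — surfaces as [oː] (rule 3).
/v/ (between /o/ and /e/) is unaffected → [v].
/e/ (between /v/ and /v/): before a voiced consonant, so rule 3 applies → [eː].
/v/ (between /e/ and /b/): no rule targets it → [v].
/b/ — not in any rule's target class → [b].
/i/ (between /b/ and /r/) occurs before a voiced consonant → [iː] by rule 3.
/r/ (word-final) is in the target of rule 1 but the environment (between two vowels) is not met → [r].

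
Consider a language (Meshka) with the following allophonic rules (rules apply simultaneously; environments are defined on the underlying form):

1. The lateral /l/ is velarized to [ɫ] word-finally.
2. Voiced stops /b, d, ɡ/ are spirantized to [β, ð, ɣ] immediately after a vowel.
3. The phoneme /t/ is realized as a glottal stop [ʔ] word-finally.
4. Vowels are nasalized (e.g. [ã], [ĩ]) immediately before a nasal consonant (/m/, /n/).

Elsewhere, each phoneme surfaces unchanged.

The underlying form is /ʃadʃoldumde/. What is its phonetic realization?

[ʃaðʃoldũmde]

/ʃ/ — not in any rule's target class → [ʃ].
/a/ — between /ʃ/ and /d/; rule 4 does not apply here → [a].
/d/ meets the environment for rule 2 (immediately after a vowel) → [ð].
/ʃ/ stays [ʃ].
/o/ (between /ʃ/ and /l/) fails the environment for rule 4, so it stays [o].
/l/ — between /o/ and /d/; rule 1 does not apply here → [l].
/d/ (between /l/ and /u/): rule 2 targets it, but not immediately after a vowel → unchanged [d].
Rule 4 applies to /u/ (between /d/ and /m/: before a nasal consonant) → [ũ].
/m/ stays [m].
/d/ (between /m/ and /e/) is in the target of rule 2 but the environment (immediately after a vowel) is not met → [d].
/e/ (word-final): rule 4 targets it, but not before a nasal consonant → unchanged [e].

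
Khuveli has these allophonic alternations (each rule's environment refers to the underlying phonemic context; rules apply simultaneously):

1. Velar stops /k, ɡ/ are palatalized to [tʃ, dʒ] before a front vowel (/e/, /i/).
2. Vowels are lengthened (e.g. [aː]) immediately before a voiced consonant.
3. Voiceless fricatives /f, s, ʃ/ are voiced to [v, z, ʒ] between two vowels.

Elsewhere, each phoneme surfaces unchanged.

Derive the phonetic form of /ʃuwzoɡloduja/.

[ʃuːwzoːɡloːduːja]

/ʃ/ (word-initial) is in the target of rule 3 but the environment (between two vowels) is not met → [ʃ].
/u/ (between /ʃ/ and /w/) occurs before a voiced consonant → [uː] by rule 2.
Rule 2 applies to /o/ (between /z/ and /ɡ/: before a voiced consonant) → [oː].
/ɡ/ (between /o/ and /l/): rule 1 targets it, but not before a front vowel → unchanged [ɡ].
Rule 2 applies to /o/ (between /l/ and /d/: before a voiced consonant) → [oː].
/u/ (between /d/ and /j/) occurs before a voiced consonant → [uː] by rule 2.
/a/ (word-final) fails the environment for rule 2, so it stays [a].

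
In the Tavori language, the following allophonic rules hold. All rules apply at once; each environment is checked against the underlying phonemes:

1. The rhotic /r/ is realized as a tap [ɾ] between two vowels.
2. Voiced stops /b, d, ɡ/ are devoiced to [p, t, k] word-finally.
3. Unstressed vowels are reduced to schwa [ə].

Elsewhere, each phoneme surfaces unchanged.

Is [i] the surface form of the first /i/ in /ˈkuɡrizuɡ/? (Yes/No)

/i/ (between /r/ and /z/): in an unstressed syllable, so rule 3 applies → [ə].
The actual realization is [ə], not [i].

No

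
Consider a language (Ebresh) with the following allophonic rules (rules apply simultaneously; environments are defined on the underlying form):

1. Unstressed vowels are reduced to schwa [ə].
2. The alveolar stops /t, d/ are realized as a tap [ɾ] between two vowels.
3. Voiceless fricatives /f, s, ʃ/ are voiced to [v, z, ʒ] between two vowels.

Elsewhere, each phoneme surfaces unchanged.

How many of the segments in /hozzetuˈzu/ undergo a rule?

4

Segments that undergo a rule: /o/ → [ə] (rule 1); /e/ → [ə] (rule 1); /t/ → [ɾ] (rule 2); /u/ → [ə] (rule 1).
All other segments surface unchanged.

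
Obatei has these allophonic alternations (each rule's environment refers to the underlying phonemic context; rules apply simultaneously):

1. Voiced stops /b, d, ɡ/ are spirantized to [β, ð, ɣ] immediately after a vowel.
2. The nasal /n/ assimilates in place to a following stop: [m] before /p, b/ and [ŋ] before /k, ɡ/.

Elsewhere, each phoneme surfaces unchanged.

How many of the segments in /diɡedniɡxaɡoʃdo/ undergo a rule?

Segments that undergo a rule: /ɡ/ → [ɣ] (rule 1); /d/ → [ð] (rule 1); /ɡ/ → [ɣ] (rule 1); /ɡ/ → [ɣ] (rule 1).
All other segments surface unchanged.

4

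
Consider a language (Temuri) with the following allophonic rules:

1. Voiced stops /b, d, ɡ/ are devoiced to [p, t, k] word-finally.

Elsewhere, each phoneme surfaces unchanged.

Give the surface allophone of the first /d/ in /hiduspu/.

[d]

/d/ (between /i/ and /u/) fails the environment for rule 1, so it stays [d].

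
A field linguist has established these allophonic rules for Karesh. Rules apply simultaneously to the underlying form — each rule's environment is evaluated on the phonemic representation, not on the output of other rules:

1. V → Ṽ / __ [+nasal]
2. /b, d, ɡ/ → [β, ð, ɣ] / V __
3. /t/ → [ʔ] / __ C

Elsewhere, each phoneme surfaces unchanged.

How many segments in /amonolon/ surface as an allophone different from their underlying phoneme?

Segments that undergo a rule: /a/ → [ã] (rule 1); /o/ → [õ] (rule 1); /o/ → [õ] (rule 1).
All other segments surface unchanged.

3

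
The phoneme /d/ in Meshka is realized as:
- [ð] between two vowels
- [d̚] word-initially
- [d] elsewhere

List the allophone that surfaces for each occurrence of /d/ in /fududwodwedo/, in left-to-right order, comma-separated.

Occurrence 1 (position 3): between two vowels → [ð].
Occurrence 2 (position 5): no conditioning environment matches → elsewhere allophone [d].
Occurrence 3 (position 8): no conditioning environment matches → elsewhere allophone [d].
Occurrence 4 (position 11): between two vowels → [ð].

[ð], [d], [d], [ð]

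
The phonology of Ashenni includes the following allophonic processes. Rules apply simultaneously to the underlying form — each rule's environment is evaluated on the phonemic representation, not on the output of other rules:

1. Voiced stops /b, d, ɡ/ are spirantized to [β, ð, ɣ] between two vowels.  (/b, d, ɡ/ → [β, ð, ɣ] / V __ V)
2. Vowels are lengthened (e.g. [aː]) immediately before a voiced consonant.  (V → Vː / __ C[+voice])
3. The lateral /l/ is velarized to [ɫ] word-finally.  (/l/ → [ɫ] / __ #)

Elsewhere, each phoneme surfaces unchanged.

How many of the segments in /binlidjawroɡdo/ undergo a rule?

4

Segments that undergo a rule: /i/ → [iː] (rule 2); /i/ → [iː] (rule 2); /a/ → [aː] (rule 2); /o/ → [oː] (rule 2).
All other segments surface unchanged.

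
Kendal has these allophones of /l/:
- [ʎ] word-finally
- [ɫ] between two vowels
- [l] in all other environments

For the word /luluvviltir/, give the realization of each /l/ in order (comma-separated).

Occurrence 1 (position 1): no conditioning environment matches → elsewhere allophone [l].
Occurrence 2 (position 3): between two vowels → [ɫ].
Occurrence 3 (position 8): no conditioning environment matches → elsewhere allophone [l].

[l], [ɫ], [l]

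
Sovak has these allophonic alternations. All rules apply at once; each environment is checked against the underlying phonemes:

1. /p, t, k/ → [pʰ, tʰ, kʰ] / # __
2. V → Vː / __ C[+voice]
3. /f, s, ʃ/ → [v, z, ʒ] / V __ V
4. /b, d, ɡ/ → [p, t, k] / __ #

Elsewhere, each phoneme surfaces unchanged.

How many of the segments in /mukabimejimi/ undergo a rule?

4

Segments that undergo a rule: /a/ → [aː] (rule 2); /i/ → [iː] (rule 2); /e/ → [eː] (rule 2); /i/ → [iː] (rule 2).
All other segments surface unchanged.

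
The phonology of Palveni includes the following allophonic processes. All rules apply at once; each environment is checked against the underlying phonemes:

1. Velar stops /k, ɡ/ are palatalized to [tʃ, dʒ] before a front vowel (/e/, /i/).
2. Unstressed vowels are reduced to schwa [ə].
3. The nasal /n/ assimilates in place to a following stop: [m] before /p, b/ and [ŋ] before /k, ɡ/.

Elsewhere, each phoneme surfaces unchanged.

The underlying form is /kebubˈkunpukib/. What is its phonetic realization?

/k/ (word-initial): before a front vowel, so rule 1 applies → [tʃ].
/e/ (between /k/ and /b/): in an unstressed syllable, so rule 2 applies → [ə].
/b/ stays [b].
Rule 2 applies to /u/ (between /b/ and /b/: in an unstressed syllable) → [ə].
/b/ — not in any rule's target class → [b].
/k/ (between /b/ and /u/) is in the target of rule 1 but the environment (before a front vowel) is not met → [k].
/u/ (between /k/ and /n/) fails the environment for rule 2, so it stays [u].
/n/ meets the environment for rule 3 (before a labial or velar stop) → [m].
/p/ (between /n/ and /u/): no rule targets it → [p].
/u/ — between /p/ and /k/, in an unstressed syllable — surfaces as [ə] (rule 2).
/k/ (between /u/ and /i/): before a front vowel, so rule 1 applies → [tʃ].
Rule 2 applies to /i/ (between /k/ and /b/: in an unstressed syllable) → [ə].
/b/ stays [b].

[tʃəbəbˈkumpətʃəb]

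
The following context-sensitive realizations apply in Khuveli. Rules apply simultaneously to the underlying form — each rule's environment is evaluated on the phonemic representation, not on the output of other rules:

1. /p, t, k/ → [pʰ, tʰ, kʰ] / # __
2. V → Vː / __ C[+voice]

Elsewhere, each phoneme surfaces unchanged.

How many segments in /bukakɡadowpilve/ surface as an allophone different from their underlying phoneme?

Segments that undergo a rule: /a/ → [aː] (rule 2); /o/ → [oː] (rule 2); /i/ → [iː] (rule 2).
All other segments surface unchanged.

3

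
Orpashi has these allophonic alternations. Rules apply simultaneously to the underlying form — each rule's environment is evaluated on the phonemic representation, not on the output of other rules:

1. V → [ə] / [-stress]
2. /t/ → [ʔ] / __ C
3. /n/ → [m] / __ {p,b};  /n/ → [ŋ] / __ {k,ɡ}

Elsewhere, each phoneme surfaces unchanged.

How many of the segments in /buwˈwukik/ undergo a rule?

Segments that undergo a rule: /u/ → [ə] (rule 1); /i/ → [ə] (rule 1).
All other segments surface unchanged.

2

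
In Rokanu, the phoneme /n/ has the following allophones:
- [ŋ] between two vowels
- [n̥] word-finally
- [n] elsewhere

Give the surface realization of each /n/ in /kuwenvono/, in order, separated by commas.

[n], [ŋ]

Occurrence 1 (position 5): no conditioning environment matches → elsewhere allophone [n].
Occurrence 2 (position 8): between two vowels → [ŋ].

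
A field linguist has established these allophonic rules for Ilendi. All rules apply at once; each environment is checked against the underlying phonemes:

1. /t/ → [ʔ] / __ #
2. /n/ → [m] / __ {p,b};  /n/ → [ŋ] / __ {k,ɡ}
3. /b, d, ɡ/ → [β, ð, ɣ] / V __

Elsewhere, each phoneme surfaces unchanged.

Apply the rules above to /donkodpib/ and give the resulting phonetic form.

[doŋkoðpiβ]

/d/ (word-initial): rule 3 targets it, but not immediately after a vowel → unchanged [d].
/o/ — not in any rule's target class → [o].
/n/ — between /o/ and /k/, before a labial or velar stop — surfaces as [ŋ] (rule 2).
/k/ (between /n/ and /o/): no rule targets it → [k].
/o/ stays [o].
/d/ — between /o/ and /p/, immediately after a vowel — surfaces as [ð] (rule 3).
/p/ (between /d/ and /i/): no rule targets it → [p].
/i/ — not in any rule's target class → [i].
Rule 3 applies to /b/ (word-final: immediately after a vowel) → [β].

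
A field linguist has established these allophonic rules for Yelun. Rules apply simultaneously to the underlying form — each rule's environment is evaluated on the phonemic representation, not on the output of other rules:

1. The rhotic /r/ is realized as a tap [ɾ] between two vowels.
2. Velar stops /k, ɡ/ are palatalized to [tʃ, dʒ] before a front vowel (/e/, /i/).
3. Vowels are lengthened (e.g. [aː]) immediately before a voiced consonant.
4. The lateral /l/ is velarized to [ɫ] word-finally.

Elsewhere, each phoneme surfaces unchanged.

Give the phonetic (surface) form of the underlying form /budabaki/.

[buːdaːbatʃi]

/b/ — not in any rule's target class → [b].
/u/ — between /b/ and /d/, before a voiced consonant — surfaces as [uː] (rule 3).
/d/ stays [d].
/a/ — between /d/ and /b/, before a voiced consonant — surfaces as [aː] (rule 3).
/b/ stays [b].
/a/ (between /b/ and /k/): rule 3 targets it, but not before a voiced consonant → unchanged [a].
Rule 2 applies to /k/ (between /a/ and /i/: before a front vowel) → [tʃ].
/i/ (word-final): rule 3 targets it, but not before a voiced consonant → unchanged [i].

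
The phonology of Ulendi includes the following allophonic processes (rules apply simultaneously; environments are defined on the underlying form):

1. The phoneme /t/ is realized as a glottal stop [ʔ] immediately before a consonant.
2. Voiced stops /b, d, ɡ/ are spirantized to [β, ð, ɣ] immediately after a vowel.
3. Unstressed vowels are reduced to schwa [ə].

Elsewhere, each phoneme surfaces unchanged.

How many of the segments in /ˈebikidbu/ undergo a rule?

Segments that undergo a rule: /b/ → [β] (rule 2); /i/ → [ə] (rule 3); /i/ → [ə] (rule 3); /d/ → [ð] (rule 2); /u/ → [ə] (rule 3).
All other segments surface unchanged.

5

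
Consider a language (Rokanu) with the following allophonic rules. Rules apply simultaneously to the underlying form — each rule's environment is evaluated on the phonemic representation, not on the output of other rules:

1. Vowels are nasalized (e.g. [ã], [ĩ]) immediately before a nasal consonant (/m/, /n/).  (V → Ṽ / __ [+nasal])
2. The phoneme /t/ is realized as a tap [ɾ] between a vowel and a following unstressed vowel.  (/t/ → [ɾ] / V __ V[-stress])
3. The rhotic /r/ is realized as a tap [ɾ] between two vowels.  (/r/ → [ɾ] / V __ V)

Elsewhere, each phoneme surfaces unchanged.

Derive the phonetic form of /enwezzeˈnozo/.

/e/ (word-initial): before a nasal consonant, so rule 1 applies → [ẽ].
/e/ (between /w/ and /z/) is in the target of rule 1 but the environment (before a nasal consonant) is not met → [e].
Rule 1 applies to /e/ (between /z/ and /n/: before a nasal consonant) → [ẽ].
/o/ — between /n/ and /z/; rule 1 does not apply here → [o].
/o/ — word-final; rule 1 does not apply here → [o].

[ẽnwezzẽˈnozo]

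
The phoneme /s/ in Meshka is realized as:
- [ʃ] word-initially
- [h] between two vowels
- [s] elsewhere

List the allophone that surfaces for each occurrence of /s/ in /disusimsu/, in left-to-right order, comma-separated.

Occurrence 1 (position 3): between two vowels → [h].
Occurrence 2 (position 5): between two vowels → [h].
Occurrence 3 (position 8): no conditioning environment matches → elsewhere allophone [s].

[h], [h], [s]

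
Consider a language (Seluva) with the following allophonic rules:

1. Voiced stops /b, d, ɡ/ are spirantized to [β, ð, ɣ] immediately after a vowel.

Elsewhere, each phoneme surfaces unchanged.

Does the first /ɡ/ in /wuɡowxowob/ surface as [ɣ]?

/ɡ/ meets the environment for rule 1 (immediately after a vowel) → [ɣ].
The actual realization is [ɣ], which matches [ɣ].

Yes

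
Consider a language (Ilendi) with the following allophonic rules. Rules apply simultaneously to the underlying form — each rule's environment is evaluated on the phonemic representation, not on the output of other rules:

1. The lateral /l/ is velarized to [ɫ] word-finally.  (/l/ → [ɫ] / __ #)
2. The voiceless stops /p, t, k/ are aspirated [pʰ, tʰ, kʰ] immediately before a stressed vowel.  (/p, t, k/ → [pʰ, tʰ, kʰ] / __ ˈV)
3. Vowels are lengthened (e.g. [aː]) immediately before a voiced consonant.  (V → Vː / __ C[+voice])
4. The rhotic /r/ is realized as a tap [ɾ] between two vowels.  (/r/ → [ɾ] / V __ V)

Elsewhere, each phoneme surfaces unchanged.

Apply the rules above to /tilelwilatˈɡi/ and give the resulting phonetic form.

[tiːleːlwiːlatˈɡi]

/t/ (word-initial) fails the environment for rule 2, so it stays [t].
Rule 3 applies to /i/ (between /t/ and /l/: before a voiced consonant) → [iː].
/l/ (between /i/ and /e/) fails the environment for rule 1, so it stays [l].
/e/ — between /l/ and /l/, before a voiced consonant — surfaces as [eː] (rule 3).
/l/ (between /e/ and /w/) is in the target of rule 1 but the environment (word-finally) is not met → [l].
/w/ (between /l/ and /i/): no rule targets it → [w].
Rule 3 applies to /i/ (between /w/ and /l/: before a voiced consonant) → [iː].
/l/ (between /i/ and /a/): rule 1 targets it, but not word-finally → unchanged [l].
/a/ (between /l/ and /t/) is in the target of rule 3 but the environment (before a voiced consonant) is not met → [a].
/t/ (between /a/ and /ɡ/) is in the target of rule 2 but the environment (immediately before a stressed vowel) is not met → [t].
/ɡ/ (between /t/ and /i/) is unaffected → [ɡ].
/i/ (word-final) fails the environment for rule 3, so it stays [i].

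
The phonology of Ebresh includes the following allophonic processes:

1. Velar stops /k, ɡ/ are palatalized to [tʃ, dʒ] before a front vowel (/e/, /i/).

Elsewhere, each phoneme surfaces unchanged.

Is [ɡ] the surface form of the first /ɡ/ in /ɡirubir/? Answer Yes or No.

No

Rule 1 applies to /ɡ/ (word-initial: before a front vowel) → [dʒ].
The actual realization is [dʒ], not [ɡ].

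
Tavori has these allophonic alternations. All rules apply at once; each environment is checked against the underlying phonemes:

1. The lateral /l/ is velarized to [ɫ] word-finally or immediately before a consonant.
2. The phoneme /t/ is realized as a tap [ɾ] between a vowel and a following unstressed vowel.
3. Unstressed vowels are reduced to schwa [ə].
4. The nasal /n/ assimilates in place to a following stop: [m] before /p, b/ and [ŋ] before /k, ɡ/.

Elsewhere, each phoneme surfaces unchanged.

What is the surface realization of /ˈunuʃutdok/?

/u/ (word-initial) is in the target of rule 3 but the environment (in an unstressed syllable) is not met → [u].
/n/ (between /u/ and /u/) fails the environment for rule 4, so it stays [n].
/u/ — between /n/ and /ʃ/, in an unstressed syllable — surfaces as [ə] (rule 3).
/u/ (between /ʃ/ and /t/): in an unstressed syllable, so rule 3 applies → [ə].
/t/ (between /u/ and /d/) fails the environment for rule 2, so it stays [t].
Rule 3 applies to /o/ (between /d/ and /k/: in an unstressed syllable) → [ə].

[ˈunəʃətdək]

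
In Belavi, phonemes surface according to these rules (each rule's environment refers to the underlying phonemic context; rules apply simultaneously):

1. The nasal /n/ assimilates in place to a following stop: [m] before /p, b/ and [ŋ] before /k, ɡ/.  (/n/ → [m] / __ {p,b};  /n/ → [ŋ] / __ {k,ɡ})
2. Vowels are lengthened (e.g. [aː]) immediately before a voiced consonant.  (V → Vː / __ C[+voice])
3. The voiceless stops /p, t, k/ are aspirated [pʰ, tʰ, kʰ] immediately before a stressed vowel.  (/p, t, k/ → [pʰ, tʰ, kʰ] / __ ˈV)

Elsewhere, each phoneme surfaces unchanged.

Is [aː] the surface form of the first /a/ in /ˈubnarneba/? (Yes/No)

Yes

Rule 2 applies to /a/ (between /n/ and /r/: before a voiced consonant) → [aː].
The actual realization is [aː], which matches [aː].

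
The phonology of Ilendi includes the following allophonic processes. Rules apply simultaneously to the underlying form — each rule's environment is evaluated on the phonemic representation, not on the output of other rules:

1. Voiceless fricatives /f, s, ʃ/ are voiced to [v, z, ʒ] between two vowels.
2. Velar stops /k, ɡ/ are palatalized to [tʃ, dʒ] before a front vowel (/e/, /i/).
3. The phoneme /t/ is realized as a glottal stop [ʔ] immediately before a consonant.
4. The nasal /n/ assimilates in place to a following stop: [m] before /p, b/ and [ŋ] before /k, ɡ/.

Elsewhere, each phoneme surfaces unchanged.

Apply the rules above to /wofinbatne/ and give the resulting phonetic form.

/w/ stays [w].
/o/ (between /w/ and /f/) is unaffected → [o].
/f/ (between /o/ and /i/): between two vowels, so rule 1 applies → [v].
/i/ — not in any rule's target class → [i].
/n/ meets the environment for rule 4 (before a labial or velar stop) → [m].
/b/ — not in any rule's target class → [b].
/a/ stays [a].
/t/ (between /a/ and /n/) occurs immediately before a consonant → [ʔ] by rule 3.
/n/ (between /t/ and /e/) fails the environment for rule 4, so it stays [n].
/e/ (word-final): no rule targets it → [e].

[wovimbaʔne]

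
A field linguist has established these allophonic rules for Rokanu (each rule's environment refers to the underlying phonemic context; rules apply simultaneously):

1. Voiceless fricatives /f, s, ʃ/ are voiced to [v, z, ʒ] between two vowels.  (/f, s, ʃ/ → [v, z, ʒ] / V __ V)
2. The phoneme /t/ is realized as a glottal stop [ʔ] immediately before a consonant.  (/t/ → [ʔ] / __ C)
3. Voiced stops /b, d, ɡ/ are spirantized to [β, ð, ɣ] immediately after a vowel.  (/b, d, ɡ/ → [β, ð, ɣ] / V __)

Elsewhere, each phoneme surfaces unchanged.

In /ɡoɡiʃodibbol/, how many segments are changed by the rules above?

Segments that undergo a rule: /ɡ/ → [ɣ] (rule 3); /ʃ/ → [ʒ] (rule 1); /d/ → [ð] (rule 3); /b/ → [β] (rule 3).
All other segments surface unchanged.

4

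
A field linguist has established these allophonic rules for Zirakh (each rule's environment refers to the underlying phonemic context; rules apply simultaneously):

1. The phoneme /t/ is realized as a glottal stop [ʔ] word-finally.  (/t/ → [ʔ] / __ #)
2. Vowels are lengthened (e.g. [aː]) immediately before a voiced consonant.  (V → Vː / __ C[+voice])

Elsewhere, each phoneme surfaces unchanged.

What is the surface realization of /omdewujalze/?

Rule 2 applies to /o/ (word-initial: before a voiced consonant) → [oː].
/m/ (between /o/ and /d/): no rule targets it → [m].
/d/ stays [d].
Rule 2 applies to /e/ (between /d/ and /w/: before a voiced consonant) → [eː].
/w/ (between /e/ and /u/) is unaffected → [w].
/u/ (between /w/ and /j/): before a voiced consonant, so rule 2 applies → [uː].
/j/ stays [j].
Rule 2 applies to /a/ (between /j/ and /l/: before a voiced consonant) → [aː].
/l/ — not in any rule's target class → [l].
/z/ (between /l/ and /e/): no rule targets it → [z].
/e/ — word-final; rule 2 does not apply here → [e].

[oːmdeːwuːjaːlze]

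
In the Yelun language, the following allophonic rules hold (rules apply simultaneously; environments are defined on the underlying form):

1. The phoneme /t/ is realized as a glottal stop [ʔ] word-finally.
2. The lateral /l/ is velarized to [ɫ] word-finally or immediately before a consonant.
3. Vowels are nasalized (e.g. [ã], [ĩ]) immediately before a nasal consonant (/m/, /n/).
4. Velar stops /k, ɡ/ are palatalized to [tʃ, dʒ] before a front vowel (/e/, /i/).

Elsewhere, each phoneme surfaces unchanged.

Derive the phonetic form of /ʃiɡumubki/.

[ʃiɡũmubtʃi]

/ʃ/ — not in any rule's target class → [ʃ].
/i/ — between /ʃ/ and /ɡ/; rule 3 does not apply here → [i].
/ɡ/ (between /i/ and /u/) fails the environment for rule 4, so it stays [ɡ].
/u/ meets the environment for rule 3 (before a nasal consonant) → [ũ].
/m/ (between /u/ and /u/) is unaffected → [m].
/u/ (between /m/ and /b/): rule 3 targets it, but not before a nasal consonant → unchanged [u].
/b/ — not in any rule's target class → [b].
/k/ (between /b/ and /i/) occurs before a front vowel → [tʃ] by rule 4.
/i/ — word-final; rule 3 does not apply here → [i].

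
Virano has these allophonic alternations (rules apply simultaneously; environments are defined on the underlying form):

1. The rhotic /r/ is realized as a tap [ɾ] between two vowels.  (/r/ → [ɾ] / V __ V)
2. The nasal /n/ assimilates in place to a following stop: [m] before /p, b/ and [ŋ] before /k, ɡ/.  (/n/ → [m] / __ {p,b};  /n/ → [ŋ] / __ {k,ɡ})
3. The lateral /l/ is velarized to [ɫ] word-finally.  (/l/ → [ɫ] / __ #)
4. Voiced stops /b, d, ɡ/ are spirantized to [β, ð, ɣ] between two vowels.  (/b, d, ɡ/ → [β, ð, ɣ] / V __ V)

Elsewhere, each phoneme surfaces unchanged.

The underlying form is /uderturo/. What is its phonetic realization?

/d/ (between /u/ and /e/): between two vowels, so rule 4 applies → [ð].
/r/ (between /e/ and /t/) is in the target of rule 1 but the environment (between two vowels) is not met → [r].
/r/ (between /u/ and /o/) occurs between two vowels → [ɾ] by rule 1.

[uðertuɾo]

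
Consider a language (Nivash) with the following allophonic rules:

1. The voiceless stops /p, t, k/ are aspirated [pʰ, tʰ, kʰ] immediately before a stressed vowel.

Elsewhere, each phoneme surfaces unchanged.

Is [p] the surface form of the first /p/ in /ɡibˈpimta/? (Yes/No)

No

/p/ (between /b/ and /i/) occurs immediately before a stressed vowel → [pʰ] by rule 1.
The actual realization is [pʰ], not [p].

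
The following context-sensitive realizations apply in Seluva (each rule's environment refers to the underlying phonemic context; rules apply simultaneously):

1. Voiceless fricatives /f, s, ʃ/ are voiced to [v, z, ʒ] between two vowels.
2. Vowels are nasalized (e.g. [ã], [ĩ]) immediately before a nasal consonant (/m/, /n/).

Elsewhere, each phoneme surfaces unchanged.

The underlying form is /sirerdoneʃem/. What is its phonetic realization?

[sirerdõneʒẽm]

/s/ — word-initial; rule 1 does not apply here → [s].
/i/ (between /s/ and /r/) fails the environment for rule 2, so it stays [i].
/e/ — between /r/ and /r/; rule 2 does not apply here → [e].
/o/ meets the environment for rule 2 (before a nasal consonant) → [õ].
/e/ (between /n/ and /ʃ/): rule 2 targets it, but not before a nasal consonant → unchanged [e].
/ʃ/ meets the environment for rule 1 (between two vowels) → [ʒ].
/e/ (between /ʃ/ and /m/) occurs before a nasal consonant → [ẽ] by rule 2.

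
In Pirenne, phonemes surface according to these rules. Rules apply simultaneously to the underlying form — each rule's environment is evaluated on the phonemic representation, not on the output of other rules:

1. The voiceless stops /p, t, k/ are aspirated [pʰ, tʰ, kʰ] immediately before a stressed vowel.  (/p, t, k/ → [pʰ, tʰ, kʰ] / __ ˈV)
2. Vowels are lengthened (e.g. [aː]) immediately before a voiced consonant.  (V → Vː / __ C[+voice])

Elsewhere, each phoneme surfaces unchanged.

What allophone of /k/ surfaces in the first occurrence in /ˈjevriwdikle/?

/k/ (between /i/ and /l/) is in the target of rule 1 but the environment (immediately before a stressed vowel) is not met → [k].

[k]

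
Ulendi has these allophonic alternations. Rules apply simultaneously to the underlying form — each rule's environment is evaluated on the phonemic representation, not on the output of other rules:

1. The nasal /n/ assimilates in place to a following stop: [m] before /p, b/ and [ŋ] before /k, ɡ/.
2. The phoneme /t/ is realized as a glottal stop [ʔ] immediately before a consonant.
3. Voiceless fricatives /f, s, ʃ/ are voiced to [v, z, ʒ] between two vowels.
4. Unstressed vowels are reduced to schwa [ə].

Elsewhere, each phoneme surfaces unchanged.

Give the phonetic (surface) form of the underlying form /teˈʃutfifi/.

[təˈʒuʔfəvə]

/t/ (word-initial): rule 2 targets it, but not immediately before a consonant → unchanged [t].
Rule 4 applies to /e/ (between /t/ and /ʃ/: in an unstressed syllable) → [ə].
/ʃ/ meets the environment for rule 3 (between two vowels) → [ʒ].
/u/ — between /ʃ/ and /t/; rule 4 does not apply here → [u].
Rule 2 applies to /t/ (between /u/ and /f/: immediately before a consonant) → [ʔ].
/f/ (between /t/ and /i/): rule 3 targets it, but not between two vowels → unchanged [f].
Rule 4 applies to /i/ (between /f/ and /f/: in an unstressed syllable) → [ə].
/f/ meets the environment for rule 3 (between two vowels) → [v].
/i/ meets the environment for rule 4 (in an unstressed syllable) → [ə].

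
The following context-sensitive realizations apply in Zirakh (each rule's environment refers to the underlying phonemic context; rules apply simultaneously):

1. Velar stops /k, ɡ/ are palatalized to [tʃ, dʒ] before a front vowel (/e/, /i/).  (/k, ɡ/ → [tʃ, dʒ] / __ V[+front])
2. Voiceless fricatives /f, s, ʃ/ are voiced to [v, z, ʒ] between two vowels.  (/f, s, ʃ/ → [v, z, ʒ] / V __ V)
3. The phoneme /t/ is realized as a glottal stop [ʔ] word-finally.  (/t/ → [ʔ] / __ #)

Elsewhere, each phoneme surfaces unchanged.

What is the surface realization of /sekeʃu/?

/s/ (word-initial) fails the environment for rule 2, so it stays [s].
/e/ stays [e].
Rule 1 applies to /k/ (between /e/ and /e/: before a front vowel) → [tʃ].
/e/ — not in any rule's target class → [e].
Rule 2 applies to /ʃ/ (between /e/ and /u/: between two vowels) → [ʒ].
/u/ — not in any rule's target class → [u].

[setʃeʒu]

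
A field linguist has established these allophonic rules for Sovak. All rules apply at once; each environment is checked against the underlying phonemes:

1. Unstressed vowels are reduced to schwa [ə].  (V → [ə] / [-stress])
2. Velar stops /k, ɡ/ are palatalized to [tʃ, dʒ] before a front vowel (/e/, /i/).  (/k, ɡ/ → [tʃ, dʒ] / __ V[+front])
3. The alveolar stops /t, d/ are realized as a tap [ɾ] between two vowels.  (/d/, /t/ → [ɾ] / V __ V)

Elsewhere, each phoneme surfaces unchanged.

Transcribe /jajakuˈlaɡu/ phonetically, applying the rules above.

[jəjəkəˈlaɡə]

/a/ (between /j/ and /j/): in an unstressed syllable, so rule 1 applies → [ə].
/a/ meets the environment for rule 1 (in an unstressed syllable) → [ə].
/k/ (between /a/ and /u/) fails the environment for rule 2, so it stays [k].
/u/ meets the environment for rule 1 (in an unstressed syllable) → [ə].
/a/ — between /l/ and /ɡ/; rule 1 does not apply here → [a].
/ɡ/ — between /a/ and /u/; rule 2 does not apply here → [ɡ].
/u/ (word-final) occurs in an unstressed syllable → [ə] by rule 1.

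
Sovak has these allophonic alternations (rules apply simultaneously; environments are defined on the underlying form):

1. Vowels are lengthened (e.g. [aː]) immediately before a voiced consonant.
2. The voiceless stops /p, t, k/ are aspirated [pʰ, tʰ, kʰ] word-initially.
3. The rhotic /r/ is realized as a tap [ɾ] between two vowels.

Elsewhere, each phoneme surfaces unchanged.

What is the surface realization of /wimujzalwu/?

[wiːmuːjzaːlwu]

Rule 1 applies to /i/ (between /w/ and /m/: before a voiced consonant) → [iː].
/u/ — between /m/ and /j/, before a voiced consonant — surfaces as [uː] (rule 1).
/a/ (between /z/ and /l/): before a voiced consonant, so rule 1 applies → [aː].
/u/ (word-final): rule 1 targets it, but not before a voiced consonant → unchanged [u].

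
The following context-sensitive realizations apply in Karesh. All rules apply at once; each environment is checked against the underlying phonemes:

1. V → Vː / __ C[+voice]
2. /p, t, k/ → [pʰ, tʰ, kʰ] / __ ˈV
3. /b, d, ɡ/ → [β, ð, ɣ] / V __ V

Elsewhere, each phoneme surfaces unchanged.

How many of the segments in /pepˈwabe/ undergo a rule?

Segments that undergo a rule: /a/ → [aː] (rule 1); /b/ → [β] (rule 3).
All other segments surface unchanged.

2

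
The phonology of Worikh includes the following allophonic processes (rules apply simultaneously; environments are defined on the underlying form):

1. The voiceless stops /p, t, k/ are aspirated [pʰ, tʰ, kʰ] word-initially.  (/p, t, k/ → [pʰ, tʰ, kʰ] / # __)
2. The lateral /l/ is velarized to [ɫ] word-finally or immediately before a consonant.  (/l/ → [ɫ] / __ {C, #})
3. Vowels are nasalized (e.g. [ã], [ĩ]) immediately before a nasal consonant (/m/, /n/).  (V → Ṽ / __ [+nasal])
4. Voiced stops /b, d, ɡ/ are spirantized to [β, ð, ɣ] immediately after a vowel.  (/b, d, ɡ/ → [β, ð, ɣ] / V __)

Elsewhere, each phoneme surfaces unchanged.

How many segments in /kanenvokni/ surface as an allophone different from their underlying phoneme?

Segments that undergo a rule: /k/ → [kʰ] (rule 1); /a/ → [ã] (rule 3); /e/ → [ẽ] (rule 3).
All other segments surface unchanged.

3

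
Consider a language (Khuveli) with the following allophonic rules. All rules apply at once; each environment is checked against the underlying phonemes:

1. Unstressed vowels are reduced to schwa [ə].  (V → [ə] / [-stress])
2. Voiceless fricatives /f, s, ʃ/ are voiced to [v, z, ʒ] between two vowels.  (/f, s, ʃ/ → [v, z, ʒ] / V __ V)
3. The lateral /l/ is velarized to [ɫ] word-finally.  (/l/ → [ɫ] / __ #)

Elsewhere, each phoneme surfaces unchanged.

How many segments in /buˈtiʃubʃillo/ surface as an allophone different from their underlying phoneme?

Segments that undergo a rule: /u/ → [ə] (rule 1); /ʃ/ → [ʒ] (rule 2); /u/ → [ə] (rule 1); /i/ → [ə] (rule 1); /o/ → [ə] (rule 1).
All other segments surface unchanged.

5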